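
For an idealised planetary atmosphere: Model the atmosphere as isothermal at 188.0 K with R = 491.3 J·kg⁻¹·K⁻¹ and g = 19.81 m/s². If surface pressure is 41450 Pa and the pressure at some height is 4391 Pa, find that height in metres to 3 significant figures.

z ≈ 10500 m

Scale height: H = RT/g = 491.3 × 188.0 / 19.81 = 4662.5 m.
Invert the barometric formula: z = H ln(P₀/P).
P₀/P = 41450/4391 = 9.4398; ln(9.4398) = 2.2449.
z = 4662.5 × 2.2449 = 10467 m.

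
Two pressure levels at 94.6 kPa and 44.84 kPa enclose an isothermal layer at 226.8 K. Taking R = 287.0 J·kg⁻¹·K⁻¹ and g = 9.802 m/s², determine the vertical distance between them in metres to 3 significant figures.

Δz ≈ 4960 m

Hypsometric equation: Δz = (R T̄/g) ln(P₁/P₂).
R T̄/g = 287.0 × 226.8 / 9.802 = 6640.6 m.
ln(94.6/44.84) = ln(2.1097) = 0.74655.
Δz = 6640.6 × 0.74655 = 4957.5 m.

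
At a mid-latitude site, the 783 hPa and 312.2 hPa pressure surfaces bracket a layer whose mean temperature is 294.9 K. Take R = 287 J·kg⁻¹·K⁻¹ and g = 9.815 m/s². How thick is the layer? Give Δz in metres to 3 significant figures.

Hypsometric equation: Δz = (R T̄/g) ln(P₁/P₂).
R T̄/g = 287 × 294.9 / 9.815 = 8623.2 m.
ln(783/312.2) = ln(2.5080) = 0.91949.
Δz = 8623.2 × 0.91949 = 7928.9 m.

Δz ≈ 7930 m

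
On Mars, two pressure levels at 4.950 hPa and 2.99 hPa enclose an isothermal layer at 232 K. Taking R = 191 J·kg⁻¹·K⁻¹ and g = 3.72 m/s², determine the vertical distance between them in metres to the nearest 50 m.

Hypsometric equation: Δz = (R T̄/g) ln(P₁/P₂).
R T̄/g = 191 × 232 / 3.72 = 11912 m.
ln(4.950/2.99) = ln(1.6555) = 0.50410.
Δz = 11912 × 0.50410 = 6004.8 m.

Δz ≈ 6000 m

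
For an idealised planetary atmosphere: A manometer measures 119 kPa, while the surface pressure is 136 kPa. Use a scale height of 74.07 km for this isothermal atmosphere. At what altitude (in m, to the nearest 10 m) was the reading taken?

z ≈ 9890 m

Invert the barometric formula: z = H ln(P₀/P).
P₀/P = 136/119 = 1.1429; ln(1.1429) = 0.13357.
z = 74070 × 0.13357 = 9893.5 m.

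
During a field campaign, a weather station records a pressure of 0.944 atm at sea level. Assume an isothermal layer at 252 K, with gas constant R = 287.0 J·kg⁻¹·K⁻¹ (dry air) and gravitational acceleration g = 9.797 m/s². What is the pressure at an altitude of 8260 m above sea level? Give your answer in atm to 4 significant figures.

P ≈ 0.3083 atm

Scale height: H = RT/g = 287.0 × 252 / 9.797 = 7382.3 m.
Barometric formula: P = P₀ exp(−z/H).
z/H = 8260.0/7382.3 = 1.1189; exp(−1.1189) = 0.32664.
P = 0.944 × 0.32664 = 0.30835 atm.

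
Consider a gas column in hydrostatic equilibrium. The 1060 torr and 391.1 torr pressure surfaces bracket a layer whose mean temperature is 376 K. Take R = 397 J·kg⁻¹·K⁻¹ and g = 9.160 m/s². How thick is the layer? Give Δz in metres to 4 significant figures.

Hypsometric equation: Δz = (R T̄/g) ln(P₁/P₂).
R T̄/g = 397 × 376 / 9.160 = 16296 m.
ln(1060/391.1) = ln(2.7103) = 0.99706.
Δz = 16296 × 0.99706 = 16248 m.

Δz ≈ 16250 m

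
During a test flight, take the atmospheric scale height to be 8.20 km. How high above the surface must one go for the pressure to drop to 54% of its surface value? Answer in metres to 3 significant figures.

z ≈ 5050 m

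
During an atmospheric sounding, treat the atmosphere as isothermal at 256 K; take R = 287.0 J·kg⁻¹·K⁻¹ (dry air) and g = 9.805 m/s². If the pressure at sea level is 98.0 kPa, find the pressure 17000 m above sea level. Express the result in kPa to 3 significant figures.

P ≈ 10.1 kPa

Scale height: H = RT/g = 287.0 × 256 / 9.805 = 7493.3 m.
Barometric formula: P = P₀ exp(−z/H).
z/H = 17000/7493.3 = 2.2687; exp(−2.2687) = 0.10345.
P = 98.0 × 0.10345 = 10.138 kPa.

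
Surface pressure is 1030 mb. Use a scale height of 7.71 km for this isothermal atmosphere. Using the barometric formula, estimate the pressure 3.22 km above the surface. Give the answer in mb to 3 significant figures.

Barometric formula: P = P₀ exp(−z/H).
z/H = 3220.0/7710.0 = 0.41764; exp(−0.41764) = 0.65860.
P = 1030 × 0.65860 = 678.36 mb.

P ≈ 678 mb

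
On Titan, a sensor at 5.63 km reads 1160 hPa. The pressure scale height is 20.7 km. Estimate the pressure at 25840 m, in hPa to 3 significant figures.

P ≈ 437 hPa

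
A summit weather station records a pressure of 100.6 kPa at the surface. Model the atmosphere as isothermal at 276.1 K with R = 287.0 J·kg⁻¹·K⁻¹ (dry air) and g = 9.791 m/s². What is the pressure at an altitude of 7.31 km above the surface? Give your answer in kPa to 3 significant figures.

Scale height: H = RT/g = 287.0 × 276.1 / 9.791 = 8093.2 m.
Barometric formula: P = P₀ exp(−z/H).
z/H = 7310.0/8093.2 = 0.90323; exp(−0.90323) = 0.40526.
P = 100.6 × 0.40526 = 40.769 kPa.

P ≈ 40.8 kPa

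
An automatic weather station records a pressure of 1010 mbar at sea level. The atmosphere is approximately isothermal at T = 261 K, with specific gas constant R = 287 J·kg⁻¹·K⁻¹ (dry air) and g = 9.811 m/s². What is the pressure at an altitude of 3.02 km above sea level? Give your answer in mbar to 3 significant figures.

Scale height: H = RT/g = 287 × 261 / 9.811 = 7635.0 m.
Barometric formula: P = P₀ exp(−z/H).
z/H = 3020.0/7635.0 = 0.39555; exp(−0.39555) = 0.67331.
P = 1010 × 0.67331 = 680.04 mbar.

P ≈ 680 mbar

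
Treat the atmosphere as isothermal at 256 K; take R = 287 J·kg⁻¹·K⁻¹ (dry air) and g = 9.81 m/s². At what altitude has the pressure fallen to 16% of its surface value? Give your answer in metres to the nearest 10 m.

z ≈ 13730 m

Scale height: H = RT/g = 287 × 256 / 9.81 = 7489.5 m.
Set P/P₀ = exp(−z/H) = 0.16, so z = −H ln(0.16).
−ln(0.16) = 1.8326; z = 7489.5 × 1.8326 = 13725 m.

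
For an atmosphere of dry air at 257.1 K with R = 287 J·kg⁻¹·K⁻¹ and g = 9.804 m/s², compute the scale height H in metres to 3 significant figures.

H ≈ 7530 m

The scale height of an isothermal atmosphere is H = RT/g.
H = 287 × 257.1 / 9.804 = 73788/9.804 = 7526.3 m.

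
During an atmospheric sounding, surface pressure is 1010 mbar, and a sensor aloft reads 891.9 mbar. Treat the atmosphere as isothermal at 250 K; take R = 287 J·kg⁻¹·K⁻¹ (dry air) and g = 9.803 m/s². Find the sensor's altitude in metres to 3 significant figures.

z ≈ 910 m

Scale height: H = RT/g = 287 × 250 / 9.803 = 7319.2 m.
Invert the barometric formula: z = H ln(P₀/P).
P₀/P = 1010/891.9 = 1.1324; ln(1.1324) = 0.12434.
z = 7319.2 × 0.12434 = 910.07 m.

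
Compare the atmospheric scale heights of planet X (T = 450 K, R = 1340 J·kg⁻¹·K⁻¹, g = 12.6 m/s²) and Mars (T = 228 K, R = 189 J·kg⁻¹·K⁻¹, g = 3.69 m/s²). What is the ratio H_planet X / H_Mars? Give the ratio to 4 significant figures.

H = RT/g for each body.
H_planet X = 1340 × 450 / 12.6 = 47857 m.
H_Mars = 189 × 228 / 3.69 = 11678 m.
H_planet X/H_Mars = 47857/11678 = 4.0980.

H_planet X/H_Mars ≈ 4.098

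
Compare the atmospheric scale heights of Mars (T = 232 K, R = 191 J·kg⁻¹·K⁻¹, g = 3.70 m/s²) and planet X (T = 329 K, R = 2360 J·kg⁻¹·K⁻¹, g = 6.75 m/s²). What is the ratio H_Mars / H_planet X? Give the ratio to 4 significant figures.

H_Mars/H_planet X ≈ 0.1041

H = RT/g for each body.
H_Mars = 191 × 232 / 3.70 = 11976 m.
H_planet X = 2360 × 329 / 6.75 = 115030 m.
H_Mars/H_planet X = 11976/115030 = 0.10411.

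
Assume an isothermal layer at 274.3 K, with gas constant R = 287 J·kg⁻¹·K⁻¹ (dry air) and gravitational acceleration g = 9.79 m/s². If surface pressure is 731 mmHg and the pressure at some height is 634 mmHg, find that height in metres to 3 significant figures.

Scale height: H = RT/g = 287 × 274.3 / 9.79 = 8041.3 m.
Invert the barometric formula: z = H ln(P₀/P).
P₀/P = 731/634 = 1.1530; ln(1.1530) = 0.14237.
z = 8041.3 × 0.14237 = 1144.8 m.

z ≈ 1140 m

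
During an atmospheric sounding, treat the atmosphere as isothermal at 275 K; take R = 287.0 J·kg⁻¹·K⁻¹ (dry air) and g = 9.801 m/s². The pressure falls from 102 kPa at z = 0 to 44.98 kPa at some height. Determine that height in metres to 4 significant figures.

z ≈ 6593 m

Scale height: H = RT/g = 287.0 × 275 / 9.801 = 8052.7 m.
Invert the barometric formula: z = H ln(P₀/P).
P₀/P = 102/44.98 = 2.2677; ln(2.2677) = 0.81877.
z = 8052.7 × 0.81877 = 6593.3 m.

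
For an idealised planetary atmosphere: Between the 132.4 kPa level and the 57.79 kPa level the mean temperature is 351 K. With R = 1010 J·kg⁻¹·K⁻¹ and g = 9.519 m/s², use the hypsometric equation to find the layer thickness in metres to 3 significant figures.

Δz ≈ 30900 m

Hypsometric equation: Δz = (R T̄/g) ln(P₁/P₂).
R T̄/g = 1010 × 351 / 9.519 = 37242 m.
ln(132.4/57.79) = ln(2.2911) = 0.82903.
Δz = 37242 × 0.82903 = 30875 m.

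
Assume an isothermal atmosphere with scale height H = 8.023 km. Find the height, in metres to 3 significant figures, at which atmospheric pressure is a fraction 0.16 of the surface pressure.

Set P/P₀ = exp(−z/H) = 0.16, so z = −H ln(0.16).
−ln(0.16) = 1.8326; z = 8023.0 × 1.8326 = 14703 m.

z ≈ 14700 m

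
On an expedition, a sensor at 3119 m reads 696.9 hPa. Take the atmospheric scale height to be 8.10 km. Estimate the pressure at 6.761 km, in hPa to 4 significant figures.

Between two levels, P₂ = P₁ exp(−Δz/H) with Δz = z₂ − z₁.
Δz = 6761.0 − 3119.0 = 3642.0 m; Δz/H = 3642.0/8100.0 = 0.44963.
P₂ = 696.9 × exp(−0.44963) = 696.9 × 0.63786 = 444.52 hPa.

P ≈ 444.5 hPa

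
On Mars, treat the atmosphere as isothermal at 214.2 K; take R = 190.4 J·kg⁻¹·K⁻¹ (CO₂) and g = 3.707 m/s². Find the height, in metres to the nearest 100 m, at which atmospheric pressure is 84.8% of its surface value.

z ≈ 1800 m

Scale height: H = RT/g = 190.4 × 214.2 / 3.707 = 11002 m.
Set P/P₀ = exp(−z/H) = 0.848, so z = −H ln(0.848).
−ln(0.848) = 0.16487; z = 11002 × 0.16487 = 1813.9 m.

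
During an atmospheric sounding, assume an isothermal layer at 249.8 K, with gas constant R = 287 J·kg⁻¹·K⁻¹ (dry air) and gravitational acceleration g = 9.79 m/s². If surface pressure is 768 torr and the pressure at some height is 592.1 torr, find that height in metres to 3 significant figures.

Scale height: H = RT/g = 287 × 249.8 / 9.79 = 7323.0 m.
Invert the barometric formula: z = H ln(P₀/P).
P₀/P = 768/592.1 = 1.2971; ln(1.2971) = 0.26013.
z = 7323.0 × 0.26013 = 1904.9 m.

z ≈ 1900 m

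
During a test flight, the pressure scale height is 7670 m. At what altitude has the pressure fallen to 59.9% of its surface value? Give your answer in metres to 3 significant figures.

Set P/P₀ = exp(−z/H) = 0.599, so z = −H ln(0.599).
−ln(0.599) = 0.51249; z = 7670.0 × 0.51249 = 3930.8 m.

z ≈ 3930 m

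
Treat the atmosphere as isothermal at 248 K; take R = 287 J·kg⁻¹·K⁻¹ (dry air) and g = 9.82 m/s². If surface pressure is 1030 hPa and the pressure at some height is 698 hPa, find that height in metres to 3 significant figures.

Scale height: H = RT/g = 287 × 248 / 9.82 = 7248.1 m.
Invert the barometric formula: z = H ln(P₀/P).
P₀/P = 1030/698 = 1.4756; ln(1.4756) = 0.38906.
z = 7248.1 × 0.38906 = 2819.9 m.

z ≈ 2820 m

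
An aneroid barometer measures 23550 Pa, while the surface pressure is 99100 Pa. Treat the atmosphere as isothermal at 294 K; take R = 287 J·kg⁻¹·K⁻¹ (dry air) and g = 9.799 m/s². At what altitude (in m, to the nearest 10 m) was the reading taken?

Scale height: H = RT/g = 287 × 294 / 9.799 = 8610.9 m.
Invert the barometric formula: z = H ln(P₀/P).
P₀/P = 99100/23550 = 4.2081; ln(4.2081) = 1.4370.
z = 8610.9 × 1.4370 = 12374 m.

z ≈ 12370 m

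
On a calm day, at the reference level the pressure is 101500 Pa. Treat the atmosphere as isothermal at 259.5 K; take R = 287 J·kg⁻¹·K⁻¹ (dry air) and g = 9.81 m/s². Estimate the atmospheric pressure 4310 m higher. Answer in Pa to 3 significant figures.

Scale height: H = RT/g = 287 × 259.5 / 9.81 = 7591.9 m.
Barometric formula: P = P₀ exp(−z/H).
z/H = 4310.0/7591.9 = 0.56771; exp(−0.56771) = 0.56682.
P = 101500 × 0.56682 = 57532 Pa.

P ≈ 57500 Pa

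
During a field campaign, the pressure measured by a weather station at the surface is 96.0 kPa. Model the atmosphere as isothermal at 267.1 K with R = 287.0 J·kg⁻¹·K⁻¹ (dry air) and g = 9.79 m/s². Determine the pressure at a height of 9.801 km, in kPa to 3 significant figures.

P ≈ 27.5 kPa

Scale height: H = RT/g = 287.0 × 267.1 / 9.79 = 7830.2 m.
Barometric formula: P = P₀ exp(−z/H).
z/H = 9801.0/7830.2 = 1.2517; exp(−1.2517) = 0.28602.
P = 96.0 × 0.28602 = 27.458 kPa.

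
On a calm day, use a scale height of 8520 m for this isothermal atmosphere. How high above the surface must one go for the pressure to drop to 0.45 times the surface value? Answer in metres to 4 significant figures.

z ≈ 6803 m

Set P/P₀ = exp(−z/H) = 0.45, so z = −H ln(0.45).
−ln(0.45) = 0.79851; z = 8520.0 × 0.79851 = 6803.3 m.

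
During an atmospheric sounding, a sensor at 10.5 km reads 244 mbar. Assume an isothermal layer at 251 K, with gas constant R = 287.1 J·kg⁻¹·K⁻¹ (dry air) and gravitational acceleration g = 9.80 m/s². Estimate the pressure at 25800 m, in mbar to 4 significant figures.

P ≈ 30.46 mbar

Scale height: H = RT/g = 287.1 × 251 / 9.80 = 7353.3 m.
Between two levels, P₂ = P₁ exp(−Δz/H) with Δz = z₂ − z₁.
Δz = 25800 − 10500 = 15300 m; Δz/H = 15300/7353.3 = 2.0807.
P₂ = 244 × exp(−2.0807) = 244 × 0.12484 = 30.461 mbar.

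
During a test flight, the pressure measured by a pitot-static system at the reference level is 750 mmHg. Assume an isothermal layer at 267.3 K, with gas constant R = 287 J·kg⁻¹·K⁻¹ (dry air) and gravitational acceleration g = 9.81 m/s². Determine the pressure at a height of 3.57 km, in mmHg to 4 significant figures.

Scale height: H = RT/g = 287 × 267.3 / 9.81 = 7820.1 m.
Barometric formula: P = P₀ exp(−z/H).
z/H = 3570.0/7820.1 = 0.45652; exp(−0.45652) = 0.63348.
P = 750 × 0.63348 = 475.11 mmHg.

P ≈ 475.1 mmHg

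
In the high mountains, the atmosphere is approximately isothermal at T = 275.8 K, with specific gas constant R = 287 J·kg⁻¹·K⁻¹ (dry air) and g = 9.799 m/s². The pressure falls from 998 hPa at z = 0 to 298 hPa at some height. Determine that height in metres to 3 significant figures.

z ≈ 9760 m

Scale height: H = RT/g = 287 × 275.8 / 9.799 = 8077.8 m.
Invert the barometric formula: z = H ln(P₀/P).
P₀/P = 998/298 = 3.3490; ln(3.3490) = 1.2087.
z = 8077.8 × 1.2087 = 9763.6 m.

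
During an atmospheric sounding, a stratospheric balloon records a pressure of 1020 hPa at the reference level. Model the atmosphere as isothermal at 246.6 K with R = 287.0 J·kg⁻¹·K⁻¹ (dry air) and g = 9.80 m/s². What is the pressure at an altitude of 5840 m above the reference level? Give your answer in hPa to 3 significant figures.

Scale height: H = RT/g = 287.0 × 246.6 / 9.80 = 7221.9 m.
Barometric formula: P = P₀ exp(−z/H).
z/H = 5840.0/7221.9 = 0.80865; exp(−0.80865) = 0.44546.
P = 1020 × 0.44546 = 454.37 hPa.

P ≈ 454 hPa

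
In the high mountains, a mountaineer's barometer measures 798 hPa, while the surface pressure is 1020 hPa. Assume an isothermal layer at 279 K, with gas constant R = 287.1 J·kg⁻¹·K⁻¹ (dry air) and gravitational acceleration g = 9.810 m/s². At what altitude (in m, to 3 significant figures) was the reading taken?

z ≈ 2000 m

Scale height: H = RT/g = 287.1 × 279 / 9.810 = 8165.2 m.
Invert the barometric formula: z = H ln(P₀/P).
P₀/P = 1020/798 = 1.2782; ln(1.2782) = 0.24545.
z = 8165.2 × 0.24545 = 2004.1 m.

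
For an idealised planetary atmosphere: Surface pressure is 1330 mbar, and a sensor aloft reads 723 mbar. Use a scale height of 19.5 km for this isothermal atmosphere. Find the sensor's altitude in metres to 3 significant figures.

z ≈ 11900 m

Invert the barometric formula: z = H ln(P₀/P).
P₀/P = 1330/723 = 1.8396; ln(1.8396) = 0.60955.
z = 19500 × 0.60955 = 11886 m.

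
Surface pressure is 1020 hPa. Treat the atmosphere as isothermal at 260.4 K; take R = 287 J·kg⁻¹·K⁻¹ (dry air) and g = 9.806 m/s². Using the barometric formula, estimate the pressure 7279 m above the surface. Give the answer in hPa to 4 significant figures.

P ≈ 392.5 hPa

Scale height: H = RT/g = 287 × 260.4 / 9.806 = 7621.3 m.
Barometric formula: P = P₀ exp(−z/H).
z/H = 7279.0/7621.3 = 0.95509; exp(−0.95509) = 0.38478.
P = 1020 × 0.38478 = 392.48 hPa.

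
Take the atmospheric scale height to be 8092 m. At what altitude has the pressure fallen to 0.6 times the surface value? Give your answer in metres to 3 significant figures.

z ≈ 4130 m

Set P/P₀ = exp(−z/H) = 0.6, so z = −H ln(0.6).
−ln(0.6) = 0.51083; z = 8092.0 × 0.51083 = 4133.6 m.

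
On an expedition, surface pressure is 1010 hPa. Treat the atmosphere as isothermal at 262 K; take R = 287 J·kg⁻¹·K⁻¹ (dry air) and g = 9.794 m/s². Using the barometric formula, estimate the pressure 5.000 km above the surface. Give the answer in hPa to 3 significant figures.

Scale height: H = RT/g = 287 × 262 / 9.794 = 7677.6 m.
Barometric formula: P = P₀ exp(−z/H).
z/H = 5000.0/7677.6 = 0.65125; exp(−0.65125) = 0.52139.
P = 1010 × 0.52139 = 526.60 hPa.

P ≈ 527 hPa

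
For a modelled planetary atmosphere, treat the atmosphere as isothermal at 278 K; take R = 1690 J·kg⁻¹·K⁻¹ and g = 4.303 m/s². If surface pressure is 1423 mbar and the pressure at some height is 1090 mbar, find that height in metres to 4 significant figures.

z ≈ 29110 m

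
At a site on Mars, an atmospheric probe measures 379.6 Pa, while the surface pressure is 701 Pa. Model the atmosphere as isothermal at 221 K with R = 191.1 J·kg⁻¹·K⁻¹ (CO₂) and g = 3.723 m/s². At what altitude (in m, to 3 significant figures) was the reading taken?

z ≈ 6960 m

Scale height: H = RT/g = 191.1 × 221 / 3.723 = 11344 m.
Invert the barometric formula: z = H ln(P₀/P).
P₀/P = 701/379.6 = 1.8467; ln(1.8467) = 0.61340.
z = 11344 × 0.61340 = 6958.4 m.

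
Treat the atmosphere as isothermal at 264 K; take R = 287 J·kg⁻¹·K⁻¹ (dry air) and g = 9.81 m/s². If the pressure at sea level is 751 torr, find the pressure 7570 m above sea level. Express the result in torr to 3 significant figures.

Scale height: H = RT/g = 287 × 264 / 9.81 = 7723.5 m.
Barometric formula: P = P₀ exp(−z/H).
z/H = 7570.0/7723.5 = 0.98013; exp(−0.98013) = 0.37526.
P = 751 × 0.37526 = 281.82 torr.

P ≈ 282 torr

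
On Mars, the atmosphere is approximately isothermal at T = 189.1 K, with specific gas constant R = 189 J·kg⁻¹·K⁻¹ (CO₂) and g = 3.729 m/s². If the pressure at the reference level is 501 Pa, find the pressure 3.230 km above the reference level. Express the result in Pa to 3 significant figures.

Scale height: H = RT/g = 189 × 189.1 / 3.729 = 9584.3 m.
Barometric formula: P = P₀ exp(−z/H).
z/H = 3230.0/9584.3 = 0.33701; exp(−0.33701) = 0.71390.
P = 501 × 0.71390 = 357.66 Pa.

P ≈ 358 Pa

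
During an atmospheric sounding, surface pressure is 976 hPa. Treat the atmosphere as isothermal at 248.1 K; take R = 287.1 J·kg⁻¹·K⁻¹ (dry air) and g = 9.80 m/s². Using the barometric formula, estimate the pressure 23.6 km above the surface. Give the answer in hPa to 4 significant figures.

Scale height: H = RT/g = 287.1 × 248.1 / 9.80 = 7268.3 m.
Barometric formula: P = P₀ exp(−z/H).
z/H = 23600/7268.3 = 3.2470; exp(−3.2470) = 0.038891.
P = 976 × 0.038891 = 37.958 hPa.

P ≈ 37.96 hPa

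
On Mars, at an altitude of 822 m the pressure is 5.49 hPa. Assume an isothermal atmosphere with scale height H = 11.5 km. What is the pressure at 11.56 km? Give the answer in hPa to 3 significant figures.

P ≈ 2.16 hPa

Between two levels, P₂ = P₁ exp(−Δz/H) with Δz = z₂ − z₁.
Δz = 11560 − 822.00 = 10738 m; Δz/H = 10738/11500 = 0.93374.
P₂ = 5.49 × exp(−0.93374) = 5.49 × 0.39308 = 2.1580 hPa.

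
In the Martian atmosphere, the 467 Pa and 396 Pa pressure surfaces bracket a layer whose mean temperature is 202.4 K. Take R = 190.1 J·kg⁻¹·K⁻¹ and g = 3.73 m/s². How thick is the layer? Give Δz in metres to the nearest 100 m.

Δz ≈ 1700 m

Hypsometric equation: Δz = (R T̄/g) ln(P₁/P₂).
R T̄/g = 190.1 × 202.4 / 3.73 = 10315 m.
ln(467/396) = ln(1.1793) = 0.16492.
Δz = 10315 × 0.16492 = 1701.1 m.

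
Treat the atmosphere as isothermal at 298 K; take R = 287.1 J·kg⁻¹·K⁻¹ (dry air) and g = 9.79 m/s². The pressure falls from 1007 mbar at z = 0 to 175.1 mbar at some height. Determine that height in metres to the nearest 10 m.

z ≈ 15290 m

Scale height: H = RT/g = 287.1 × 298 / 9.79 = 8739.1 m.
Invert the barometric formula: z = H ln(P₀/P).
P₀/P = 1007/175.1 = 5.7510; ln(5.7510) = 1.7494.
z = 8739.1 × 1.7494 = 15288 m.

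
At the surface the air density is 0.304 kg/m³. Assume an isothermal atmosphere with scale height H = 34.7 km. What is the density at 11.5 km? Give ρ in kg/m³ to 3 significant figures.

ρ ≈ 0.218 kg/m³

In an isothermal atmosphere, density decays like pressure: ρ = ρ₀ exp(−z/H).
z/H = 11500/34700 = 0.33141; exp(−0.33141) = 0.71791.
ρ = 0.304 × 0.71791 = 0.21824 kg/m³.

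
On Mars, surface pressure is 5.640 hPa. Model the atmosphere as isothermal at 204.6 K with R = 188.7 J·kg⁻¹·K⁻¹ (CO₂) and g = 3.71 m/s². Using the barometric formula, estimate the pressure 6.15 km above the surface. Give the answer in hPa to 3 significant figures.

P ≈ 3.12 hPa

Scale height: H = RT/g = 188.7 × 204.6 / 3.71 = 10406 m.
Barometric formula: P = P₀ exp(−z/H).
z/H = 6150.0/10406 = 0.59101; exp(−0.59101) = 0.55377.
P = 5.640 × 0.55377 = 3.1233 hPa.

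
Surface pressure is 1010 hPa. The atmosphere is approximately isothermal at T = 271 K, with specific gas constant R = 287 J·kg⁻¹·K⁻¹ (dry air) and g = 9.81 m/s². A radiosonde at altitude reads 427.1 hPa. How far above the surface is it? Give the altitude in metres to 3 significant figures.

Scale height: H = RT/g = 287 × 271 / 9.81 = 7928.3 m.
Invert the barometric formula: z = H ln(P₀/P).
P₀/P = 1010/427.1 = 2.3648; ln(2.3648) = 0.86069.
z = 7928.3 × 0.86069 = 6823.8 m.

z ≈ 6820 m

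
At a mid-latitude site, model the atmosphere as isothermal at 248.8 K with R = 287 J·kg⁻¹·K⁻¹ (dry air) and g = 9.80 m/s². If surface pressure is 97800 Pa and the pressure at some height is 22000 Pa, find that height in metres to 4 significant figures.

z ≈ 10870 m

Scale height: H = RT/g = 287 × 248.8 / 9.80 = 7286.3 m.
Invert the barometric formula: z = H ln(P₀/P).
P₀/P = 97800/22000 = 4.4455; ln(4.4455) = 1.4919.
z = 7286.3 × 1.4919 = 10870 m.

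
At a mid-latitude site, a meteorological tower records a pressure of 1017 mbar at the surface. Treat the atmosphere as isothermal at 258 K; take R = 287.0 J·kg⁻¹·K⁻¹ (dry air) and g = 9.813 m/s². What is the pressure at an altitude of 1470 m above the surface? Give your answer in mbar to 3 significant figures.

P ≈ 837 mbar

Scale height: H = RT/g = 287.0 × 258 / 9.813 = 7545.7 m.
Barometric formula: P = P₀ exp(−z/H).
z/H = 1470.0/7545.7 = 0.19481; exp(−0.19481) = 0.82299.
P = 1017 × 0.82299 = 836.98 mbar.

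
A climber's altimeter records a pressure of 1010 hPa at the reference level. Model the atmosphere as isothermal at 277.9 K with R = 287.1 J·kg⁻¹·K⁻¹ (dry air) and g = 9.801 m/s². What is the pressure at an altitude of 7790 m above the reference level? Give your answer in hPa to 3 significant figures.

P ≈ 388 hPa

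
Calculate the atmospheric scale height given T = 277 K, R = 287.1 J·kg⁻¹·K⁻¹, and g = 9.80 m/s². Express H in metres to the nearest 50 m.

The scale height of an isothermal atmosphere is H = RT/g.
H = 287.1 × 277 / 9.80 = 79527/9.80 = 8115.0 m.

H ≈ 8100 m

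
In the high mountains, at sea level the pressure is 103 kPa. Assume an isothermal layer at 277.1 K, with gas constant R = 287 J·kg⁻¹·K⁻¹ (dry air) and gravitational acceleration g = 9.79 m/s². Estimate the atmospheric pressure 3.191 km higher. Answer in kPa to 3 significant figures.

P ≈ 69.5 kPa

Scale height: H = RT/g = 287 × 277.1 / 9.79 = 8123.4 m.
Barometric formula: P = P₀ exp(−z/H).
z/H = 3191.0/8123.4 = 0.39282; exp(−0.39282) = 0.67515.
P = 103 × 0.67515 = 69.540 kPa.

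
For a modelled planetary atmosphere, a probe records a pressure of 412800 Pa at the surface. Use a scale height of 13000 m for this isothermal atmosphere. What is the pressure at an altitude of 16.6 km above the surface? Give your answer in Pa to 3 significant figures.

Barometric formula: P = P₀ exp(−z/H).
z/H = 16600/13000 = 1.2769; exp(−1.2769) = 0.27890.
P = 412800 × 0.27890 = 115130 Pa.

P ≈ 115000 Pa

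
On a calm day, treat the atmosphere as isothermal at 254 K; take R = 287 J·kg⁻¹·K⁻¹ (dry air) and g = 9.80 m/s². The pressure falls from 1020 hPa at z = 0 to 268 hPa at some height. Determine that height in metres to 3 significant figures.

z ≈ 9940 m

Scale height: H = RT/g = 287 × 254 / 9.80 = 7438.6 m.
Invert the barometric formula: z = H ln(P₀/P).
P₀/P = 1020/268 = 3.8060; ln(3.8060) = 1.3366.
z = 7438.6 × 1.3366 = 9942.4 m.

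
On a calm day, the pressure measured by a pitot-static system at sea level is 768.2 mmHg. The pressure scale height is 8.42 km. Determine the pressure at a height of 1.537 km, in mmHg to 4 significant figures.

P ≈ 640.0 mmHg

Barometric formula: P = P₀ exp(−z/H).
z/H = 1537.0/8420.0 = 0.18254; exp(−0.18254) = 0.83315.
P = 768.2 × 0.83315 = 640.03 mmHg.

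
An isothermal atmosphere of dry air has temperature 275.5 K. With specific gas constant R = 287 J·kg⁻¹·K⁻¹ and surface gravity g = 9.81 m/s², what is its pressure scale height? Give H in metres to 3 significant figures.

The scale height of an isothermal atmosphere is H = RT/g.
H = 287 × 275.5 / 9.81 = 79068/9.81 = 8059.9 m.

H ≈ 8060 m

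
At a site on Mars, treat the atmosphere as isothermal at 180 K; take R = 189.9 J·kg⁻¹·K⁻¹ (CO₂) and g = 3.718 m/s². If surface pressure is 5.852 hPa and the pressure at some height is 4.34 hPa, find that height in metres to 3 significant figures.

Scale height: H = RT/g = 189.9 × 180 / 3.718 = 9193.7 m.
Invert the barometric formula: z = H ln(P₀/P).
P₀/P = 5.852/4.34 = 1.3484; ln(1.3484) = 0.29892.
z = 9193.7 × 0.29892 = 2748.2 m.

z ≈ 2750 m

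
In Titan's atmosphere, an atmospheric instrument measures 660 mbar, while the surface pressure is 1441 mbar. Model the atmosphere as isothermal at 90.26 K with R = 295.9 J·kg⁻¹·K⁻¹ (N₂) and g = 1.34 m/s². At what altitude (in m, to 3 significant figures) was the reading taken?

Scale height: H = RT/g = 295.9 × 90.26 / 1.34 = 19931 m.
Invert the barometric formula: z = H ln(P₀/P).
P₀/P = 1441/660 = 2.1833; ln(2.1833) = 0.78084.
z = 19931 × 0.78084 = 15563 m.

z ≈ 15600 m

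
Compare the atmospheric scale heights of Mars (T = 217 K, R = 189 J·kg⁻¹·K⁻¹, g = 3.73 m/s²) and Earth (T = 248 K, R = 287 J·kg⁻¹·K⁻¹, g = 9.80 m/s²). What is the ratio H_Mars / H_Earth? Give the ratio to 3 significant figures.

H = RT/g for each body.
H_Mars = 189 × 217 / 3.73 = 10995 m.
H_Earth = 287 × 248 / 9.80 = 7262.9 m.
H_Mars/H_Earth = 10995/7262.9 = 1.5139.

H_Mars/H_Earth ≈ 1.51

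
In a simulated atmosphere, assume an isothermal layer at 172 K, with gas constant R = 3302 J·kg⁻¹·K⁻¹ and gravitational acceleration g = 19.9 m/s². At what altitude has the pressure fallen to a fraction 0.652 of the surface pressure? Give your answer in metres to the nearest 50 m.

z ≈ 12200 m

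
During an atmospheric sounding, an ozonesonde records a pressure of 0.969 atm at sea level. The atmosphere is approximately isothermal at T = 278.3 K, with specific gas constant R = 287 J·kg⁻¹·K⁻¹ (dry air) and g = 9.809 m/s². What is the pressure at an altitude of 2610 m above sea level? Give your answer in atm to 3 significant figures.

P ≈ 0.703 atm

Scale height: H = RT/g = 287 × 278.3 / 9.809 = 8142.7 m.
Barometric formula: P = P₀ exp(−z/H).
z/H = 2610.0/8142.7 = 0.32053; exp(−0.32053) = 0.72576.
P = 0.969 × 0.72576 = 0.70326 atm.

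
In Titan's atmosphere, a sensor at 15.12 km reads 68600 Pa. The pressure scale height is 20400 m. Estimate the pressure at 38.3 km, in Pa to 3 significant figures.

Between two levels, P₂ = P₁ exp(−Δz/H) with Δz = z₂ − z₁.
Δz = 38300 − 15120 = 23180 m; Δz/H = 23180/20400 = 1.1363.
P₂ = 68600 × exp(−1.1363) = 68600 × 0.32100 = 22021 Pa.

P ≈ 22000 Pa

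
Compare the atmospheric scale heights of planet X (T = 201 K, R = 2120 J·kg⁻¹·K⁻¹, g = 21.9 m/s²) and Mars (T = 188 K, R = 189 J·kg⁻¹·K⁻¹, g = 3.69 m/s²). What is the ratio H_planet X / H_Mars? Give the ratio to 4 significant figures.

H_planet X/H_Mars ≈ 2.021

H = RT/g for each body.
H_planet X = 2120 × 201 / 21.9 = 19458 m.
H_Mars = 189 × 188 / 3.69 = 9629.3 m.
H_planet X/H_Mars = 19458/9629.3 = 2.0207.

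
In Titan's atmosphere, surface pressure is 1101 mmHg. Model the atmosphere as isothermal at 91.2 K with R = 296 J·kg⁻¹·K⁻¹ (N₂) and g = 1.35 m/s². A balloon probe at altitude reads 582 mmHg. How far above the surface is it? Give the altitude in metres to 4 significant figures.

z ≈ 12750 m

Scale height: H = RT/g = 296 × 91.2 / 1.35 = 19996 m.
Invert the barometric formula: z = H ln(P₀/P).
P₀/P = 1101/582 = 1.8918; ln(1.8918) = 0.63753.
z = 19996 × 0.63753 = 12748 m.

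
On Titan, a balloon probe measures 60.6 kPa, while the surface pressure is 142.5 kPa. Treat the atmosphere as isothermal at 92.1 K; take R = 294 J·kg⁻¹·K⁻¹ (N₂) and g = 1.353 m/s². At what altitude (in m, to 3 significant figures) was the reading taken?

z ≈ 17100 m

Scale height: H = RT/g = 294 × 92.1 / 1.353 = 20013 m.
Invert the barometric formula: z = H ln(P₀/P).
P₀/P = 142.5/60.6 = 2.3515; ln(2.3515) = 0.85505.
z = 20013 × 0.85505 = 17112 m.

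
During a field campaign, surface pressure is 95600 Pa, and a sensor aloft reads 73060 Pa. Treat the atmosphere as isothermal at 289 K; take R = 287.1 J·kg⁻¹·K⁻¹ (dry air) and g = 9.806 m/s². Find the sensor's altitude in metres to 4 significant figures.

z ≈ 2275 m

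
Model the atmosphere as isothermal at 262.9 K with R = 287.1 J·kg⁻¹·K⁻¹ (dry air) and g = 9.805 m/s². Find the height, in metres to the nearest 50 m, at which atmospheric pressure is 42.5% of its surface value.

Scale height: H = RT/g = 287.1 × 262.9 / 9.805 = 7698.0 m.
Set P/P₀ = exp(−z/H) = 0.425, so z = −H ln(0.425).
−ln(0.425) = 0.85567; z = 7698.0 × 0.85567 = 6586.9 m.

z ≈ 6600 m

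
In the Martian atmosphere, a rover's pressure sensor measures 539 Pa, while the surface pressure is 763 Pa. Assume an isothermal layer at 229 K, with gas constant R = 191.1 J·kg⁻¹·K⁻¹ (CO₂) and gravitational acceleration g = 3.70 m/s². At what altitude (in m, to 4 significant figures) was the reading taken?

z ≈ 4111 m

Scale height: H = RT/g = 191.1 × 229 / 3.70 = 11828 m.
Invert the barometric formula: z = H ln(P₀/P).
P₀/P = 763/539 = 1.4156; ln(1.4156) = 0.34755.
z = 11828 × 0.34755 = 4110.8 m.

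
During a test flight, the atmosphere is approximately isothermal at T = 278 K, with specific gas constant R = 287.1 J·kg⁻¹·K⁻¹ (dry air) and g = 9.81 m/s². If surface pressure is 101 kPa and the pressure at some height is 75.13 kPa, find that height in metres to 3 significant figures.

z ≈ 2410 m

Scale height: H = RT/g = 287.1 × 278 / 9.81 = 8136.0 m.
Invert the barometric formula: z = H ln(P₀/P).
P₀/P = 101/75.13 = 1.3443; ln(1.3443) = 0.29587.
z = 8136.0 × 0.29587 = 2407.2 m.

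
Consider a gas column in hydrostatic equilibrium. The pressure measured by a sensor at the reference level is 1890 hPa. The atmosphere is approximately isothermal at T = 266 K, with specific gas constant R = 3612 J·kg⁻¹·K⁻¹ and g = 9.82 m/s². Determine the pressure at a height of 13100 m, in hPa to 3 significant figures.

P ≈ 1650 hPa

Scale height: H = RT/g = 3612 × 266 / 9.82 = 97840 m.
Barometric formula: P = P₀ exp(−z/H).
z/H = 13100/97840 = 0.13389; exp(−0.13389) = 0.87469.
P = 1890 × 0.87469 = 1653.2 hPa.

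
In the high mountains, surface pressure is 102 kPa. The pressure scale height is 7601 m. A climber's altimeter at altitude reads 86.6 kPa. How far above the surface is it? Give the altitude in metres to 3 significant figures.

Invert the barometric formula: z = H ln(P₀/P).
P₀/P = 102/86.6 = 1.1778; ln(1.1778) = 0.16365.
z = 7601.0 × 0.16365 = 1243.9 m.

z ≈ 1240 m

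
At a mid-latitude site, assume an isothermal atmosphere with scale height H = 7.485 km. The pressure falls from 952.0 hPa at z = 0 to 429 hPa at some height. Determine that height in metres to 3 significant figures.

Invert the barometric formula: z = H ln(P₀/P).
P₀/P = 952.0/429 = 2.2191; ln(2.2191) = 0.79710.
z = 7485.0 × 0.79710 = 5966.3 m.

z ≈ 5970 m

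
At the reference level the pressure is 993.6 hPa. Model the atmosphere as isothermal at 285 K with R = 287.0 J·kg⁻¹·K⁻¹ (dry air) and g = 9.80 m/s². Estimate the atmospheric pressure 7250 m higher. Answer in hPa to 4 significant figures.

P ≈ 416.8 hPa

Scale height: H = RT/g = 287.0 × 285 / 9.80 = 8346.4 m.
Barometric formula: P = P₀ exp(−z/H).
z/H = 7250.0/8346.4 = 0.86864; exp(−0.86864) = 0.41952.
P = 993.6 × 0.41952 = 416.84 hPa.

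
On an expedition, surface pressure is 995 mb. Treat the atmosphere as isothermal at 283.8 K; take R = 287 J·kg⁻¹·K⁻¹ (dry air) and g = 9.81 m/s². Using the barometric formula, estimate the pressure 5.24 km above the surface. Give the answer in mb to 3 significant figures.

P ≈ 529 mb

Scale height: H = RT/g = 287 × 283.8 / 9.81 = 8302.8 m.
Barometric formula: P = P₀ exp(−z/H).
z/H = 5240.0/8302.8 = 0.63111; exp(−0.63111) = 0.53200.
P = 995 × 0.53200 = 529.34 mb.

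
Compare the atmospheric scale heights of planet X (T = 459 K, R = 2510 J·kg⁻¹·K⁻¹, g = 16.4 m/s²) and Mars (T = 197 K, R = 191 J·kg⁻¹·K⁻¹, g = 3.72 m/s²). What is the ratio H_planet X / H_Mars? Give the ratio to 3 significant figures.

H = RT/g for each body.
H_planet X = 2510 × 459 / 16.4 = 70249 m.
H_Mars = 191 × 197 / 3.72 = 10115 m.
H_planet X/H_Mars = 70249/10115 = 6.9450.

H_planet X/H_Mars ≈ 6.95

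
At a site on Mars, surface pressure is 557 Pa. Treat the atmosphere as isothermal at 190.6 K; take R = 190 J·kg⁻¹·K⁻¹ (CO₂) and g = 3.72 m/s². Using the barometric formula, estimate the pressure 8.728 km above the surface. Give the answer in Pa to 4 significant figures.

P ≈ 227.2 Pa

Scale height: H = RT/g = 190 × 190.6 / 3.72 = 9734.9 m.
Barometric formula: P = P₀ exp(−z/H).
z/H = 8728.0/9734.9 = 0.89657; exp(−0.89657) = 0.40797.
P = 557 × 0.40797 = 227.24 Pa.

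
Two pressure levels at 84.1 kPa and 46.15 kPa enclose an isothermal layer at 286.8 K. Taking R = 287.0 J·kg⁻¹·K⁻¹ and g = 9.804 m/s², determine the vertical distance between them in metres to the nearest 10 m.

Hypsometric equation: Δz = (R T̄/g) ln(P₁/P₂).
R T̄/g = 287.0 × 286.8 / 9.804 = 8395.7 m.
ln(84.1/46.15) = ln(1.8223) = 0.60010.
Δz = 8395.7 × 0.60010 = 5038.3 m.

Δz ≈ 5040 m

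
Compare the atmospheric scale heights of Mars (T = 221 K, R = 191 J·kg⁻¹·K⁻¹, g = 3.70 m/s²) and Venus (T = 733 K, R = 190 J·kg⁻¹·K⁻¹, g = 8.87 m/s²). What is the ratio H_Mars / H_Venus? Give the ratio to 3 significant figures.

H = RT/g for each body.
H_Mars = 191 × 221 / 3.70 = 11408 m.
H_Venus = 190 × 733 / 8.87 = 15701 m.
H_Mars/H_Venus = 11408/15701 = 0.72658.

H_Mars/H_Venus ≈ 0.727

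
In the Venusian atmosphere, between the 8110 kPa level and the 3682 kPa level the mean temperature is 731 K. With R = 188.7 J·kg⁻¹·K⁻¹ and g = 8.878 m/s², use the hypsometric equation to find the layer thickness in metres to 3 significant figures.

Δz ≈ 12300 m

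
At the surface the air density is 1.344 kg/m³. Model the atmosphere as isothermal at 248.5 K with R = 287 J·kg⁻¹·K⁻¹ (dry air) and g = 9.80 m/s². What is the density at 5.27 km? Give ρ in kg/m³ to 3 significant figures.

Scale height: H = RT/g = 287 × 248.5 / 9.80 = 7277.5 m.
In an isothermal atmosphere, density decays like pressure: ρ = ρ₀ exp(−z/H).
z/H = 5270.0/7277.5 = 0.72415; exp(−0.72415) = 0.48474.
ρ = 1.344 × 0.48474 = 0.65149 kg/m³.

ρ ≈ 0.651 kg/m³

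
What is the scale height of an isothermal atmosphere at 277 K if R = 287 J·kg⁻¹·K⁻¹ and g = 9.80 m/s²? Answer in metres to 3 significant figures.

The scale height of an isothermal atmosphere is H = RT/g.
H = 287 × 277 / 9.80 = 79499/9.80 = 8112.1 m.

H ≈ 8110 m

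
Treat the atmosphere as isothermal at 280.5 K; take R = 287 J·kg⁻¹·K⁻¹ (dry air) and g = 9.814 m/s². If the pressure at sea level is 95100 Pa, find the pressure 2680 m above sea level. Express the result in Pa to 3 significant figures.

Scale height: H = RT/g = 287 × 280.5 / 9.814 = 8202.9 m.
Barometric formula: P = P₀ exp(−z/H).
z/H = 2680.0/8202.9 = 0.32671; exp(−0.32671) = 0.72129.
P = 95100 × 0.72129 = 68595 Pa.

P ≈ 68600 Pa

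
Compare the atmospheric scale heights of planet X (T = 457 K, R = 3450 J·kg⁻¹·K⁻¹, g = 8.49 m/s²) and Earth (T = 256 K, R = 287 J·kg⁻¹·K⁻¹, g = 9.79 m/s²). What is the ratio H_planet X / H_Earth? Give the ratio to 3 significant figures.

H = RT/g for each body.
H_planet X = 3450 × 457 / 8.49 = 185710 m.
H_Earth = 287 × 256 / 9.79 = 7504.8 m.
H_planet X/H_Earth = 185710/7504.8 = 24.745.

H_planet X/H_Earth ≈ 24.7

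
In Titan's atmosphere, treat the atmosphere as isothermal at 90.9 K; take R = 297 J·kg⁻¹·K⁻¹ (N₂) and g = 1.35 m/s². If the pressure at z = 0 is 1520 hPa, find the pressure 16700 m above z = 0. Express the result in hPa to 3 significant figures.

Scale height: H = RT/g = 297 × 90.9 / 1.35 = 19998 m.
Barometric formula: P = P₀ exp(−z/H).
z/H = 16700/19998 = 0.83508; exp(−0.83508) = 0.43384.
P = 1520 × 0.43384 = 659.44 hPa.

P ≈ 659 hPa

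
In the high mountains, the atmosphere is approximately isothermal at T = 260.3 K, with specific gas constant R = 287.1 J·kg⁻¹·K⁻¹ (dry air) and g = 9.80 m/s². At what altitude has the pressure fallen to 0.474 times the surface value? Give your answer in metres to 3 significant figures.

Scale height: H = RT/g = 287.1 × 260.3 / 9.80 = 7625.7 m.
Set P/P₀ = exp(−z/H) = 0.474, so z = −H ln(0.474).
−ln(0.474) = 0.74655; z = 7625.7 × 0.74655 = 5693.0 m.

z ≈ 5690 m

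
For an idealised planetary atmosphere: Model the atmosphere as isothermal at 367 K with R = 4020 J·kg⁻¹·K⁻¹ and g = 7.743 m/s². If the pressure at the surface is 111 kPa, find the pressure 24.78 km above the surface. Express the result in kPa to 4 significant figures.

P ≈ 97.46 kPa

Scale height: H = RT/g = 4020 × 367 / 7.743 = 190540 m.
Barometric formula: P = P₀ exp(−z/H).
z/H = 24780/190540 = 0.13005; exp(−0.13005) = 0.87805.
P = 111 × 0.87805 = 97.464 kPa.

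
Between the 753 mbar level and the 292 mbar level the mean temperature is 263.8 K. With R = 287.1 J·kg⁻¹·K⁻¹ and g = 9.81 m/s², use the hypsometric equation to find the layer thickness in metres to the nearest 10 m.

Δz ≈ 7310 m

Hypsometric equation: Δz = (R T̄/g) ln(P₁/P₂).
R T̄/g = 287.1 × 263.8 / 9.81 = 7720.4 m.
ln(753/292) = ln(2.5788) = 0.94732.
Δz = 7720.4 × 0.94732 = 7313.7 m.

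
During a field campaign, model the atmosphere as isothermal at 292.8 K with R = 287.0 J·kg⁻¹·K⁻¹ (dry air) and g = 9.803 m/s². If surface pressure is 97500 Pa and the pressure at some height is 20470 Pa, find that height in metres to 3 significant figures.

Scale height: H = RT/g = 287.0 × 292.8 / 9.803 = 8572.2 m.
Invert the barometric formula: z = H ln(P₀/P).
P₀/P = 97500/20470 = 4.7631; ln(4.7631) = 1.5609.
z = 8572.2 × 1.5609 = 13380 m.

z ≈ 13400 m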